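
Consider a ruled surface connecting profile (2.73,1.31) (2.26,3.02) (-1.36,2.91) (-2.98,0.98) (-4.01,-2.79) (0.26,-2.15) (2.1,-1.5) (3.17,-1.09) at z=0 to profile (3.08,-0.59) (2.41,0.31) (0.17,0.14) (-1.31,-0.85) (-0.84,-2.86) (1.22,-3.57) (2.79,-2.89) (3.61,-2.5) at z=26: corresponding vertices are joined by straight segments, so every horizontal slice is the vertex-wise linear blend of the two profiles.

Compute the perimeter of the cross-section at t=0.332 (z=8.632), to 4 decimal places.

Cross-section at t=0.332: each vertex is (1-t)·p0[i] + t·p1[i].
  v1: (1-0.332)·(2.73,1.31) + 0.332·(3.08,-0.59) = (2.8462,0.6792)
  v2: (1-0.332)·(2.26,3.02) + 0.332·(2.41,0.31) = (2.3098,2.1203)
  v3: (1-0.332)·(-1.36,2.91) + 0.332·(0.17,0.14) = (-0.8520,1.9904)
  v4: (1-0.332)·(-2.98,0.98) + 0.332·(-1.31,-0.85) = (-2.4256,0.3724)
  v5: (1-0.332)·(-4.01,-2.79) + 0.332·(-0.84,-2.86) = (-2.9576,-2.8132)
  v6: (1-0.332)·(0.26,-2.15) + 0.332·(1.22,-3.57) = (0.5787,-2.6214)
  v7: (1-0.332)·(2.1,-1.5) + 0.332·(2.79,-2.89) = (2.3291,-1.9615)
  v8: (1-0.332)·(3.17,-1.09) + 0.332·(3.61,-2.5) = (3.3161,-1.5581)
Perimeter = Σ |v_{i+1} − v_i|:
  edge 1→2: √(-0.5364² + 1.4411²) = 1.5377 (running 1.5377)
  edge 2→3: √(-3.1618² + -0.1299²) = 3.1645 (running 4.7022)
  edge 3→4: √(-1.5735² + -1.6179²) = 2.2569 (running 6.9591)
  edge 4→5: √(-0.5320² + -3.1857²) = 3.2298 (running 10.1889)
  edge 5→6: √(3.5363² + 0.1918²) = 3.5415 (running 13.7304)
  edge 6→7: √(1.7504² + 0.6600²) = 1.8706 (running 15.6010)
  edge 7→8: √(0.9870² + 0.4034²) = 1.0662 (running 16.6672)
  edge 8→1: √(-0.4699² + 2.2373²) = 2.2861 (running 18.9534)
Perimeter = 18.9534

Perimeter at t=0.332: 18.9534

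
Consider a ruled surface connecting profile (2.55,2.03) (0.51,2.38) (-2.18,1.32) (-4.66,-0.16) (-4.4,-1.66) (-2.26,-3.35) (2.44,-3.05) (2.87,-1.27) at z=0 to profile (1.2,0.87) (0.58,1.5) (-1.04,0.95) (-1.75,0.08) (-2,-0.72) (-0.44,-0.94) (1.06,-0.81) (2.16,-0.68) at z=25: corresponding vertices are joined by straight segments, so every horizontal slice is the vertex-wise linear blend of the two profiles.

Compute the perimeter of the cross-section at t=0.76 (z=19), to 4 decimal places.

Cross-section at t=0.76: each vertex is (1-t)·p0[i] + t·p1[i].
  v1: (1-0.76)·(2.55,2.03) + 0.76·(1.2,0.87) = (1.5240,1.1484)
  v2: (1-0.76)·(0.51,2.38) + 0.76·(0.58,1.5) = (0.5632,1.7112)
  v3: (1-0.76)·(-2.18,1.32) + 0.76·(-1.04,0.95) = (-1.3136,1.0388)
  v4: (1-0.76)·(-4.66,-0.16) + 0.76·(-1.75,0.08) = (-2.4484,0.0224)
  v5: (1-0.76)·(-4.4,-1.66) + 0.76·(-2,-0.72) = (-2.5760,-0.9456)
  v6: (1-0.76)·(-2.26,-3.35) + 0.76·(-0.44,-0.94) = (-0.8768,-1.5184)
  v7: (1-0.76)·(2.44,-3.05) + 0.76·(1.06,-0.81) = (1.3912,-1.3476)
  v8: (1-0.76)·(2.87,-1.27) + 0.76·(2.16,-0.68) = (2.3304,-0.8216)
Perimeter = Σ |v_{i+1} − v_i|:
  edge 1→2: √(-0.9608² + 0.5628²) = 1.1135 (running 1.1135)
  edge 2→3: √(-1.8768² + -0.6724²) = 1.9936 (running 3.1071)
  edge 3→4: √(-1.1348² + -1.0164²) = 1.5234 (running 4.6305)
  edge 4→5: √(-0.1276² + -0.9680²) = 0.9764 (running 5.6069)
  edge 5→6: √(1.6992² + -0.5728²) = 1.7931 (running 7.4001)
  edge 6→7: √(2.2680² + 0.1708²) = 2.2744 (running 9.6745)
  edge 7→8: √(0.9392² + 0.5260²) = 1.0765 (running 10.7510)
  edge 8→1: √(-0.8064² + 1.9700²) = 2.1287 (running 12.8796)
Perimeter = 12.8796

Perimeter at t=0.76: 12.8796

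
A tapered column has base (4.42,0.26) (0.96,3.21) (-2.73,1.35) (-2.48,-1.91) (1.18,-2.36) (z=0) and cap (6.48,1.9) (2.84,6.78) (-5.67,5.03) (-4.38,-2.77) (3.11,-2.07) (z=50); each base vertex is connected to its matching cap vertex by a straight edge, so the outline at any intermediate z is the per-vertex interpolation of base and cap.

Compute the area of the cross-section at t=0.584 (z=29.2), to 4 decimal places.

Cross-section at t=0.584: each vertex is (1-t)·p0[i] + t·p1[i].
  v1: (1-0.584)·(4.42,0.26) + 0.584·(6.48,1.9) = (5.6230,1.2178)
  v2: (1-0.584)·(0.96,3.21) + 0.584·(2.84,6.78) = (2.0579,5.2949)
  v3: (1-0.584)·(-2.73,1.35) + 0.584·(-5.67,5.03) = (-4.4470,3.4991)
  v4: (1-0.584)·(-2.48,-1.91) + 0.584·(-4.38,-2.77) = (-3.5896,-2.4122)
  v5: (1-0.584)·(1.18,-2.36) + 0.584·(3.11,-2.07) = (2.3071,-2.1906)
Shoelace sum Σ(x_i·y_{i+1} − x_{i+1}·y_i):
  i=1: 5.6230·5.2949 − 2.0579·1.2178 = +27.2673 (running +27.2673)
  i=2: 2.0579·3.4991 − -4.4470·5.2949 = +30.7470 (running +58.0143)
  i=3: -4.4470·-2.4122 − -3.5896·3.4991 = +23.2876 (running +81.3019)
  i=4: -3.5896·-2.1906 − 2.3071·-2.4122 = +13.4288 (running +94.7307)
  i=5: 2.3071·1.2178 − 5.6230·-2.1906 = +15.1276 (running +109.8583)
Area = |Σ|/2 = |109.8583|/2 = 54.9291

Area at t=0.584: 54.9291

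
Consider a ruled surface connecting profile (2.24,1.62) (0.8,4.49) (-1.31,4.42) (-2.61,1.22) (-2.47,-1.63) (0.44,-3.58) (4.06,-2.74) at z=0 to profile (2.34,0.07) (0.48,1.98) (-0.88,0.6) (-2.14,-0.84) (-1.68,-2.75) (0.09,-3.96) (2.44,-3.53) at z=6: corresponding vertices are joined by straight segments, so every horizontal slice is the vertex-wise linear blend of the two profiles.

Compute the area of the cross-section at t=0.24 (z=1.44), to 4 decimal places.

Cross-section at t=0.24: each vertex is (1-t)·p0[i] + t·p1[i].
  v1: (1-0.24)·(2.24,1.62) + 0.24·(2.34,0.07) = (2.2640,1.2480)
  v2: (1-0.24)·(0.8,4.49) + 0.24·(0.48,1.98) = (0.7232,3.8876)
  v3: (1-0.24)·(-1.31,4.42) + 0.24·(-0.88,0.6) = (-1.2068,3.5032)
  v4: (1-0.24)·(-2.61,1.22) + 0.24·(-2.14,-0.84) = (-2.4972,0.7256)
  v5: (1-0.24)·(-2.47,-1.63) + 0.24·(-1.68,-2.75) = (-2.2804,-1.8988)
  v6: (1-0.24)·(0.44,-3.58) + 0.24·(0.09,-3.96) = (0.3560,-3.6712)
  v7: (1-0.24)·(4.06,-2.74) + 0.24·(2.44,-3.53) = (3.6712,-2.9296)
Shoelace sum Σ(x_i·y_{i+1} − x_{i+1}·y_i):
  i=1: 2.2640·3.8876 − 0.7232·1.2480 = +7.8990 (running +7.8990)
  i=2: 0.7232·3.5032 − -1.2068·3.8876 = +7.2251 (running +15.1240)
  i=3: -1.2068·0.7256 − -2.4972·3.5032 = +7.8725 (running +22.9966)
  i=4: -2.4972·-1.8988 − -2.2804·0.7256 = +6.3963 (running +29.3929)
  i=5: -2.2804·-3.6712 − 0.3560·-1.8988 = +9.0478 (running +38.4407)
  i=6: 0.3560·-2.9296 − 3.6712·-3.6712 = +12.4348 (running +50.8755)
  i=7: 3.6712·1.2480 − 2.2640·-2.9296 = +11.2143 (running +62.0897)
Area = |Σ|/2 = |62.0897|/2 = 31.0449

Area at t=0.24: 31.0449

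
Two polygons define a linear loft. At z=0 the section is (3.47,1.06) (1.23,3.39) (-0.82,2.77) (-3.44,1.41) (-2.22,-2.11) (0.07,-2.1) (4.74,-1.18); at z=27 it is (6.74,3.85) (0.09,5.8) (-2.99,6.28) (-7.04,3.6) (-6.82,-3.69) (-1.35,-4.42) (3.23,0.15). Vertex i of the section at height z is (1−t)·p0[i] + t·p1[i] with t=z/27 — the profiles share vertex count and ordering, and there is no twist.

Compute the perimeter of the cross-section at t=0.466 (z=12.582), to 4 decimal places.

Perimeter at t=0.466: 28.6800

Cross-section at t=0.466: each vertex is (1-t)·p0[i] + t·p1[i].
  v1: (1-0.466)·(3.47,1.06) + 0.466·(6.74,3.85) = (4.9938,2.3601)
  v2: (1-0.466)·(1.23,3.39) + 0.466·(0.09,5.8) = (0.6988,4.5131)
  v3: (1-0.466)·(-0.82,2.77) + 0.466·(-2.99,6.28) = (-1.8312,4.4057)
  v4: (1-0.466)·(-3.44,1.41) + 0.466·(-7.04,3.6) = (-5.1176,2.4305)
  v5: (1-0.466)·(-2.22,-2.11) + 0.466·(-6.82,-3.69) = (-4.3636,-2.8463)
  v6: (1-0.466)·(0.07,-2.1) + 0.466·(-1.35,-4.42) = (-0.5917,-3.1811)
  v7: (1-0.466)·(4.74,-1.18) + 0.466·(3.23,0.15) = (4.0363,-0.5602)
Perimeter = Σ |v_{i+1} − v_i|:
  edge 1→2: √(-4.2951² + 2.1529²) = 4.8044 (running 4.8044)
  edge 2→3: √(-2.5300² + -0.1074²) = 2.5323 (running 7.3367)
  edge 3→4: √(-3.2864² + -1.9751²) = 3.8342 (running 11.1709)
  edge 4→5: √(0.7540² + -5.2768²) = 5.3304 (running 16.5014)
  edge 5→6: √(3.7719² + -0.3348²) = 3.7867 (running 20.2881)
  edge 6→7: √(4.6281² + 2.6209²) = 5.3187 (running 25.6067)
  edge 7→1: √(0.9575² + 2.9204²) = 3.0733 (running 28.6800)
Perimeter = 28.6800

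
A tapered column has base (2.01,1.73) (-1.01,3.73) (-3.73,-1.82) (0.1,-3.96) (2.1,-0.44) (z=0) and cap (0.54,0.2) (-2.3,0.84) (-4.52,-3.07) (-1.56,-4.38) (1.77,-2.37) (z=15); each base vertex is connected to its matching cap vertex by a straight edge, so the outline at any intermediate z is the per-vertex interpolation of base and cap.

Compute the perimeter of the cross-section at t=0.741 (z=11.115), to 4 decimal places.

Perimeter at t=0.741: 17.9834

Cross-section at t=0.741: each vertex is (1-t)·p0[i] + t·p1[i].
  v1: (1-0.741)·(2.01,1.73) + 0.741·(0.54,0.2) = (0.9207,0.5963)
  v2: (1-0.741)·(-1.01,3.73) + 0.741·(-2.3,0.84) = (-1.9659,1.5885)
  v3: (1-0.741)·(-3.73,-1.82) + 0.741·(-4.52,-3.07) = (-4.3154,-2.7462)
  v4: (1-0.741)·(0.1,-3.96) + 0.741·(-1.56,-4.38) = (-1.1301,-4.2712)
  v5: (1-0.741)·(2.1,-0.44) + 0.741·(1.77,-2.37) = (1.8555,-1.8701)
Perimeter = Σ |v_{i+1} − v_i|:
  edge 1→2: √(-2.8866² + 0.9922²) = 3.0524 (running 3.0524)
  edge 2→3: √(-2.3495² + -4.3348²) = 4.9305 (running 7.9829)
  edge 3→4: √(3.1853² + -1.5250²) = 3.5316 (running 11.5145)
  edge 4→5: √(2.9855² + 2.4011²) = 3.8313 (running 15.3458)
  edge 5→1: √(-0.9347² + 2.4664²) = 2.6376 (running 17.9834)
Perimeter = 17.9834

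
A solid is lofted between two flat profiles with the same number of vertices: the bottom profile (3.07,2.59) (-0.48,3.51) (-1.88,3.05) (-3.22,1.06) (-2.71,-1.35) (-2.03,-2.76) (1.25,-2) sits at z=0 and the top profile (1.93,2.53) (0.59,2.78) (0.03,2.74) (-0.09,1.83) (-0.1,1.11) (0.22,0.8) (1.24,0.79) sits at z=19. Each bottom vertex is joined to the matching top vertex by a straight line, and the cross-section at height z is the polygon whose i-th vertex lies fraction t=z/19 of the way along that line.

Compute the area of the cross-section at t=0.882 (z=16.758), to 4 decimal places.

Area at t=0.882: 4.7222

Cross-section at t=0.882: each vertex is (1-t)·p0[i] + t·p1[i].
  v1: (1-0.882)·(3.07,2.59) + 0.882·(1.93,2.53) = (2.0645,2.5371)
  v2: (1-0.882)·(-0.48,3.51) + 0.882·(0.59,2.78) = (0.4637,2.8661)
  v3: (1-0.882)·(-1.88,3.05) + 0.882·(0.03,2.74) = (-0.1954,2.7766)
  v4: (1-0.882)·(-3.22,1.06) + 0.882·(-0.09,1.83) = (-0.4593,1.7391)
  v5: (1-0.882)·(-2.71,-1.35) + 0.882·(-0.1,1.11) = (-0.4080,0.8197)
  v6: (1-0.882)·(-2.03,-2.76) + 0.882·(0.22,0.8) = (-0.0455,0.3799)
  v7: (1-0.882)·(1.25,-2) + 0.882·(1.24,0.79) = (1.2412,0.4608)
Shoelace sum Σ(x_i·y_{i+1} − x_{i+1}·y_i):
  i=1: 2.0645·2.8661 − 0.4637·2.5371 = +4.7407 (running +4.7407)
  i=2: 0.4637·2.7766 − -0.1954·2.8661 = +1.8476 (running +6.5883)
  i=3: -0.1954·1.7391 − -0.4593·2.7766 = +0.9356 (running +7.5239)
  i=4: -0.4593·0.8197 − -0.4080·1.7391 = +0.3330 (running +7.8569)
  i=5: -0.4080·0.3799 − -0.0455·0.8197 = -0.1177 (running +7.7392)
  i=6: -0.0455·0.4608 − 1.2412·0.3799 = -0.4925 (running +7.2466)
  i=7: 1.2412·2.5371 − 2.0645·0.4608 = +2.1977 (running +9.4443)
Area = |Σ|/2 = |9.4443|/2 = 4.7222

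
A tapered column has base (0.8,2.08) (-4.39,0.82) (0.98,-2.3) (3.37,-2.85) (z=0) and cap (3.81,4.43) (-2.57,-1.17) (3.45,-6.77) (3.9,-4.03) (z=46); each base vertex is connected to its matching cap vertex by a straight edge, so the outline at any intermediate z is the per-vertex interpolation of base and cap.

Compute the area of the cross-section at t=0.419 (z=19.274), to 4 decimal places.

Area at t=0.419: 26.2029

Cross-section at t=0.419: each vertex is (1-t)·p0[i] + t·p1[i].
  v1: (1-0.419)·(0.8,2.08) + 0.419·(3.81,4.43) = (2.0612,3.0646)
  v2: (1-0.419)·(-4.39,0.82) + 0.419·(-2.57,-1.17) = (-3.6274,-0.0138)
  v3: (1-0.419)·(0.98,-2.3) + 0.419·(3.45,-6.77) = (2.0149,-4.1729)
  v4: (1-0.419)·(3.37,-2.85) + 0.419·(3.9,-4.03) = (3.5921,-3.3444)
Shoelace sum Σ(x_i·y_{i+1} − x_{i+1}·y_i):
  i=1: 2.0612·-0.0138 − -3.6274·3.0646 = +11.0883 (running +11.0883)
  i=2: -3.6274·-4.1729 − 2.0149·-0.0138 = +15.1648 (running +26.2531)
  i=3: 2.0149·-3.3444 − 3.5921·-4.1729 = +8.2507 (running +34.5038)
  i=4: 3.5921·3.0646 − 2.0612·-3.3444 = +17.9019 (running +52.4057)
Area = |Σ|/2 = |52.4057|/2 = 26.2029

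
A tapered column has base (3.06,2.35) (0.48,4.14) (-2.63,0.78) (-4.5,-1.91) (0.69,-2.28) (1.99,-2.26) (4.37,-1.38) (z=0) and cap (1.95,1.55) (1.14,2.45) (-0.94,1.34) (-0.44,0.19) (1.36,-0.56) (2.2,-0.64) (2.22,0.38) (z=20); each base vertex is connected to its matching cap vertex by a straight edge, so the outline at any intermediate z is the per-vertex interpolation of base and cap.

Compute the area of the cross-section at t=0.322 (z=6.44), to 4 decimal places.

Area at t=0.322: 22.6462

Cross-section at t=0.322: each vertex is (1-t)·p0[i] + t·p1[i].
  v1: (1-0.322)·(3.06,2.35) + 0.322·(1.95,1.55) = (2.7026,2.0924)
  v2: (1-0.322)·(0.48,4.14) + 0.322·(1.14,2.45) = (0.6925,3.5958)
  v3: (1-0.322)·(-2.63,0.78) + 0.322·(-0.94,1.34) = (-2.0858,0.9603)
  v4: (1-0.322)·(-4.5,-1.91) + 0.322·(-0.44,0.19) = (-3.1927,-1.2338)
  v5: (1-0.322)·(0.69,-2.28) + 0.322·(1.36,-0.56) = (0.9057,-1.7262)
  v6: (1-0.322)·(1.99,-2.26) + 0.322·(2.2,-0.64) = (2.0576,-1.7384)
  v7: (1-0.322)·(4.37,-1.38) + 0.322·(2.22,0.38) = (3.6777,-0.8133)
Shoelace sum Σ(x_i·y_{i+1} − x_{i+1}·y_i):
  i=1: 2.7026·3.5958 − 0.6925·2.0924 = +8.2690 (running +8.2690)
  i=2: 0.6925·0.9603 − -2.0858·3.5958 = +8.1653 (running +16.4342)
  i=3: -2.0858·-1.2338 − -3.1927·0.9603 = +5.6395 (running +22.0737)
  i=4: -3.1927·-1.7262 − 0.9057·-1.2338 = +6.6286 (running +28.7023)
  i=5: 0.9057·-1.7384 − 2.0576·-1.7262 = +1.9773 (running +30.6796)
  i=6: 2.0576·-0.8133 − 3.6777·-1.7384 = +4.7197 (running +35.3993)
  i=7: 3.6777·2.0924 − 2.7026·-0.8133 = +9.8932 (running +45.2925)
Area = |Σ|/2 = |45.2925|/2 = 22.6462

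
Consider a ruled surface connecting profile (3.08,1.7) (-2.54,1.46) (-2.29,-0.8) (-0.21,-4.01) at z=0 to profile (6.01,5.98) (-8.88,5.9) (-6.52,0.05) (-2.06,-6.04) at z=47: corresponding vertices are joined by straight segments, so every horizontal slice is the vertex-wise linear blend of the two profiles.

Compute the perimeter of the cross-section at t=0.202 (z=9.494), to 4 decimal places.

Perimeter at t=0.202: 23.3106

Cross-section at t=0.202: each vertex is (1-t)·p0[i] + t·p1[i].
  v1: (1-0.202)·(3.08,1.7) + 0.202·(6.01,5.98) = (3.6719,2.5646)
  v2: (1-0.202)·(-2.54,1.46) + 0.202·(-8.88,5.9) = (-3.8207,2.3569)
  v3: (1-0.202)·(-2.29,-0.8) + 0.202·(-6.52,0.05) = (-3.1445,-0.6283)
  v4: (1-0.202)·(-0.21,-4.01) + 0.202·(-2.06,-6.04) = (-0.5837,-4.4201)
Perimeter = Σ |v_{i+1} − v_i|:
  edge 1→2: √(-7.4925² + -0.2077²) = 7.4954 (running 7.4954)
  edge 2→3: √(0.6762² + -2.9852²) = 3.0608 (running 10.5562)
  edge 3→4: √(2.5608² + -3.7918²) = 4.5755 (running 15.1317)
  edge 4→1: √(4.2556² + 6.9846²) = 8.1789 (running 23.3106)
Perimeter = 23.3106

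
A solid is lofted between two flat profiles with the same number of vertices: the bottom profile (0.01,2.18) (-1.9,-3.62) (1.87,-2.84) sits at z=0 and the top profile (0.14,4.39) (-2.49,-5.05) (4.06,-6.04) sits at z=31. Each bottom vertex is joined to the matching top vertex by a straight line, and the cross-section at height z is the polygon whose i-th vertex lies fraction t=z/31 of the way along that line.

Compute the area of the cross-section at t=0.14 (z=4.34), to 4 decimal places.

Cross-section at t=0.14: each vertex is (1-t)·p0[i] + t·p1[i].
  v1: (1-0.14)·(0.01,2.18) + 0.14·(0.14,4.39) = (0.0282,2.4894)
  v2: (1-0.14)·(-1.9,-3.62) + 0.14·(-2.49,-5.05) = (-1.9826,-3.8202)
  v3: (1-0.14)·(1.87,-2.84) + 0.14·(4.06,-6.04) = (2.1766,-3.2880)
Shoelace sum Σ(x_i·y_{i+1} − x_{i+1}·y_i):
  i=1: 0.0282·-3.8202 − -1.9826·2.4894 = +4.8278 (running +4.8278)
  i=2: -1.9826·-3.2880 − 2.1766·-3.8202 = +14.8338 (running +19.6616)
  i=3: 2.1766·2.4894 − 0.0282·-3.2880 = +5.5111 (running +25.1727)
Area = |Σ|/2 = |25.1727|/2 = 12.5864

Area at t=0.14: 12.5864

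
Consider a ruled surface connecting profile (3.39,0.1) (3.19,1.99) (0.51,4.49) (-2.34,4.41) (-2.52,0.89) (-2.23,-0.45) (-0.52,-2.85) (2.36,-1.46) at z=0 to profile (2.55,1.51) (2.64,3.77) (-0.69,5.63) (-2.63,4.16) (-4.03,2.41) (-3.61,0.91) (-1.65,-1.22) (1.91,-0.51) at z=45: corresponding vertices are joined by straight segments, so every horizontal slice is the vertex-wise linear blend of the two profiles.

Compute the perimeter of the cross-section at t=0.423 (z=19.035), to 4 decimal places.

Cross-section at t=0.423: each vertex is (1-t)·p0[i] + t·p1[i].
  v1: (1-0.423)·(3.39,0.1) + 0.423·(2.55,1.51) = (3.0347,0.6964)
  v2: (1-0.423)·(3.19,1.99) + 0.423·(2.64,3.77) = (2.9573,2.7429)
  v3: (1-0.423)·(0.51,4.49) + 0.423·(-0.69,5.63) = (0.0024,4.9722)
  v4: (1-0.423)·(-2.34,4.41) + 0.423·(-2.63,4.16) = (-2.4627,4.3042)
  v5: (1-0.423)·(-2.52,0.89) + 0.423·(-4.03,2.41) = (-3.1587,1.5330)
  v6: (1-0.423)·(-2.23,-0.45) + 0.423·(-3.61,0.91) = (-2.8137,0.1253)
  v7: (1-0.423)·(-0.52,-2.85) + 0.423·(-1.65,-1.22) = (-0.9980,-2.1605)
  v8: (1-0.423)·(2.36,-1.46) + 0.423·(1.91,-0.51) = (2.1696,-1.0581)
Perimeter = Σ |v_{i+1} − v_i|:
  edge 1→2: √(-0.0773² + 2.0465²) = 2.0480 (running 2.0480)
  edge 2→3: √(-2.9549² + 2.2293²) = 3.7015 (running 5.7495)
  edge 3→4: √(-2.4651² + -0.6680²) = 2.5540 (running 8.3035)
  edge 4→5: √(-0.6961² + -2.7713²) = 2.8574 (running 11.1608)
  edge 5→6: √(0.3450² + -1.4077²) = 1.4493 (running 12.6102)
  edge 6→7: √(1.8157² + -2.2858²) = 2.9192 (running 15.5294)
  edge 7→8: √(3.1676² + 1.1024²) = 3.3540 (running 18.8834)
  edge 8→1: √(0.8650² + 1.7546²) = 1.9562 (running 20.8396)
Perimeter = 20.8396

Perimeter at t=0.423: 20.8396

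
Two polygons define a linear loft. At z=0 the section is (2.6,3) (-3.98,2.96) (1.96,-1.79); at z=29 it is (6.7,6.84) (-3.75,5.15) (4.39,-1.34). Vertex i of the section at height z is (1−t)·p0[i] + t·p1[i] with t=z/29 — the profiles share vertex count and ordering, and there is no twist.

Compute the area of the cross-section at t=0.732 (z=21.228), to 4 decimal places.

Area at t=0.732: 33.0607

Cross-section at t=0.732: each vertex is (1-t)·p0[i] + t·p1[i].
  v1: (1-0.732)·(2.6,3) + 0.732·(6.7,6.84) = (5.6012,5.8109)
  v2: (1-0.732)·(-3.98,2.96) + 0.732·(-3.75,5.15) = (-3.8116,4.5631)
  v3: (1-0.732)·(1.96,-1.79) + 0.732·(4.39,-1.34) = (3.7388,-1.4606)
Shoelace sum Σ(x_i·y_{i+1} − x_{i+1}·y_i):
  i=1: 5.6012·4.5631 − -3.8116·5.8109 = +47.7077 (running +47.7077)
  i=2: -3.8116·-1.4606 − 3.7388·4.5631 = -11.4930 (running +36.2147)
  i=3: 3.7388·5.8109 − 5.6012·-1.4606 = +29.9066 (running +66.1213)
Area = |Σ|/2 = |66.1213|/2 = 33.0607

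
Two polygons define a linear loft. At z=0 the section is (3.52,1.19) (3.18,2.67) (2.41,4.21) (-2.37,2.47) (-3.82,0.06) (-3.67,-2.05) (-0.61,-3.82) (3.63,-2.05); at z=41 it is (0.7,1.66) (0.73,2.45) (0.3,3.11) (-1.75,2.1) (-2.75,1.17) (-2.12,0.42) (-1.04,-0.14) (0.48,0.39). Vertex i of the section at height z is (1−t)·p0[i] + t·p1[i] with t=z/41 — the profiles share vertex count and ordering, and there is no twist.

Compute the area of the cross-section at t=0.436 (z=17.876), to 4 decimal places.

Cross-section at t=0.436: each vertex is (1-t)·p0[i] + t·p1[i].
  v1: (1-0.436)·(3.52,1.19) + 0.436·(0.7,1.66) = (2.2905,1.3949)
  v2: (1-0.436)·(3.18,2.67) + 0.436·(0.73,2.45) = (2.1118,2.5741)
  v3: (1-0.436)·(2.41,4.21) + 0.436·(0.3,3.11) = (1.4900,3.7304)
  v4: (1-0.436)·(-2.37,2.47) + 0.436·(-1.75,2.1) = (-2.0997,2.3087)
  v5: (1-0.436)·(-3.82,0.06) + 0.436·(-2.75,1.17) = (-3.3535,0.5440)
  v6: (1-0.436)·(-3.67,-2.05) + 0.436·(-2.12,0.42) = (-2.9942,-0.9731)
  v7: (1-0.436)·(-0.61,-3.82) + 0.436·(-1.04,-0.14) = (-0.7975,-2.2155)
  v8: (1-0.436)·(3.63,-2.05) + 0.436·(0.48,0.39) = (2.2566,-0.9862)
Shoelace sum Σ(x_i·y_{i+1} − x_{i+1}·y_i):
  i=1: 2.2905·2.5741 − 2.1118·1.3949 = +2.9501 (running +2.9501)
  i=2: 2.1118·3.7304 − 1.4900·2.5741 = +4.0424 (running +6.9925)
  i=3: 1.4900·2.3087 − -2.0997·3.7304 = +11.2727 (running +18.2651)
  i=4: -2.0997·0.5440 − -3.3535·2.3087 = +6.6000 (running +24.8651)
  i=5: -3.3535·-0.9731 − -2.9942·0.5440 = +4.8919 (running +29.7570)
  i=6: -2.9942·-2.2155 − -0.7975·-0.9731 = +5.8577 (running +35.6147)
  i=7: -0.7975·-0.9862 − 2.2566·-2.2155 = +5.7860 (running +41.4007)
  i=8: 2.2566·1.3949 − 2.2905·-0.9862 = +5.4066 (running +46.8073)
Area = |Σ|/2 = |46.8073|/2 = 23.4036

Area at t=0.436: 23.4036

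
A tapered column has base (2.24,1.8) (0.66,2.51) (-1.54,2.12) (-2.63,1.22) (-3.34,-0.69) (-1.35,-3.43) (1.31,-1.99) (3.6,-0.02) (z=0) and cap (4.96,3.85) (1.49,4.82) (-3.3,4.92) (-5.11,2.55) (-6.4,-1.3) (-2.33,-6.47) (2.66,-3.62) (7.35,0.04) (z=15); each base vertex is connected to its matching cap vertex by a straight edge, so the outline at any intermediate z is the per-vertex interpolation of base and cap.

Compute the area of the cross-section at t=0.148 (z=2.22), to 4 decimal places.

Area at t=0.148: 33.2659

Cross-section at t=0.148: each vertex is (1-t)·p0[i] + t·p1[i].
  v1: (1-0.148)·(2.24,1.8) + 0.148·(4.96,3.85) = (2.6426,2.1034)
  v2: (1-0.148)·(0.66,2.51) + 0.148·(1.49,4.82) = (0.7828,2.8519)
  v3: (1-0.148)·(-1.54,2.12) + 0.148·(-3.3,4.92) = (-1.8005,2.5344)
  v4: (1-0.148)·(-2.63,1.22) + 0.148·(-5.11,2.55) = (-2.9970,1.4168)
  v5: (1-0.148)·(-3.34,-0.69) + 0.148·(-6.4,-1.3) = (-3.7929,-0.7803)
  v6: (1-0.148)·(-1.35,-3.43) + 0.148·(-2.33,-6.47) = (-1.4950,-3.8799)
  v7: (1-0.148)·(1.31,-1.99) + 0.148·(2.66,-3.62) = (1.5098,-2.2312)
  v8: (1-0.148)·(3.6,-0.02) + 0.148·(7.35,0.04) = (4.1550,-0.0111)
Shoelace sum Σ(x_i·y_{i+1} − x_{i+1}·y_i):
  i=1: 2.6426·2.8519 − 0.7828·2.1034 = +5.8896 (running +5.8896)
  i=2: 0.7828·2.5344 − -1.8005·2.8519 = +7.1188 (running +13.0084)
  i=3: -1.8005·1.4168 − -2.9970·2.5344 = +5.0447 (running +18.0531)
  i=4: -2.9970·-0.7803 − -3.7929·1.4168 = +7.7124 (running +25.7656)
  i=5: -3.7929·-3.8799 − -1.4950·-0.7803 = +13.5495 (running +39.3151)
  i=6: -1.4950·-2.2312 − 1.5098·-3.8799 = +9.1937 (running +48.5088)
  i=7: 1.5098·-0.0111 − 4.1550·-2.2312 = +9.2540 (running +57.7628)
  i=8: 4.1550·2.1034 − 2.6426·-0.0111 = +8.7690 (running +66.5318)
Area = |Σ|/2 = |66.5318|/2 = 33.2659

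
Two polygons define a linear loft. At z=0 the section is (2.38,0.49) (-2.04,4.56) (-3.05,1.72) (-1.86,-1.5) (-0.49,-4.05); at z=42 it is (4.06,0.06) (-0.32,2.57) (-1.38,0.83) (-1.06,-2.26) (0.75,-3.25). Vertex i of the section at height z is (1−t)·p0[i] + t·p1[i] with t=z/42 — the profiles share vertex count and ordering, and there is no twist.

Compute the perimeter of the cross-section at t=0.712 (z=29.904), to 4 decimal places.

Cross-section at t=0.712: each vertex is (1-t)·p0[i] + t·p1[i].
  v1: (1-0.712)·(2.38,0.49) + 0.712·(4.06,0.06) = (3.5762,0.1838)
  v2: (1-0.712)·(-2.04,4.56) + 0.712·(-0.32,2.57) = (-0.8154,3.1431)
  v3: (1-0.712)·(-3.05,1.72) + 0.712·(-1.38,0.83) = (-1.8610,1.0863)
  v4: (1-0.712)·(-1.86,-1.5) + 0.712·(-1.06,-2.26) = (-1.2904,-2.0411)
  v5: (1-0.712)·(-0.49,-4.05) + 0.712·(0.75,-3.25) = (0.3929,-3.4804)
Perimeter = Σ |v_{i+1} − v_i|:
  edge 1→2: √(-4.3915² + 2.9593²) = 5.2955 (running 5.2955)
  edge 2→3: √(-1.0456² + -2.0568²) = 2.3073 (running 7.6029)
  edge 3→4: √(0.5706² + -3.1274²) = 3.1791 (running 10.7819)
  edge 4→5: √(1.6833² + -1.4393²) = 2.2147 (running 12.9966)
  edge 5→1: √(3.1833² + 3.6642²) = 4.8539 (running 17.8505)
Perimeter = 17.8505

Perimeter at t=0.712: 17.8505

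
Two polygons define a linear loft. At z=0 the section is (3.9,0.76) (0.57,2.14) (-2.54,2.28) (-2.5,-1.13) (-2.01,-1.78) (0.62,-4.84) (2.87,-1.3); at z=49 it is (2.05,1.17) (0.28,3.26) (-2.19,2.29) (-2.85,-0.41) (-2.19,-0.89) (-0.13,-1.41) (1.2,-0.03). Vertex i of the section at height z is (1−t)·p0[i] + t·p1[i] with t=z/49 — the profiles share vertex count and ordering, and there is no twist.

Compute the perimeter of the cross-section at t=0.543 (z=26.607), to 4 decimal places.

Cross-section at t=0.543: each vertex is (1-t)·p0[i] + t·p1[i].
  v1: (1-0.543)·(3.9,0.76) + 0.543·(2.05,1.17) = (2.8954,0.9826)
  v2: (1-0.543)·(0.57,2.14) + 0.543·(0.28,3.26) = (0.4125,2.7482)
  v3: (1-0.543)·(-2.54,2.28) + 0.543·(-2.19,2.29) = (-2.3499,2.2854)
  v4: (1-0.543)·(-2.5,-1.13) + 0.543·(-2.85,-0.41) = (-2.6901,-0.7390)
  v5: (1-0.543)·(-2.01,-1.78) + 0.543·(-2.19,-0.89) = (-2.1077,-1.2967)
  v6: (1-0.543)·(0.62,-4.84) + 0.543·(-0.13,-1.41) = (0.2127,-2.9775)
  v7: (1-0.543)·(2.87,-1.3) + 0.543·(1.2,-0.03) = (1.9632,-0.6104)
Perimeter = Σ |v_{i+1} − v_i|:
  edge 1→2: √(-2.4829² + 1.7655²) = 3.0466 (running 3.0466)
  edge 2→3: √(-2.7625² + -0.4627²) = 2.8010 (running 5.8476)
  edge 3→4: √(-0.3401² + -3.0245²) = 3.0435 (running 8.8911)
  edge 4→5: √(0.5823² + -0.5577²) = 0.8063 (running 9.6974)
  edge 5→6: √(2.3205² + -1.6808²) = 2.8653 (running 12.5627)
  edge 6→7: √(1.7504² + 2.3671²) = 2.9440 (running 15.5067)
  edge 7→1: √(0.9323² + 1.5930²) = 1.8458 (running 17.3525)
Perimeter = 17.3525

Perimeter at t=0.543: 17.3525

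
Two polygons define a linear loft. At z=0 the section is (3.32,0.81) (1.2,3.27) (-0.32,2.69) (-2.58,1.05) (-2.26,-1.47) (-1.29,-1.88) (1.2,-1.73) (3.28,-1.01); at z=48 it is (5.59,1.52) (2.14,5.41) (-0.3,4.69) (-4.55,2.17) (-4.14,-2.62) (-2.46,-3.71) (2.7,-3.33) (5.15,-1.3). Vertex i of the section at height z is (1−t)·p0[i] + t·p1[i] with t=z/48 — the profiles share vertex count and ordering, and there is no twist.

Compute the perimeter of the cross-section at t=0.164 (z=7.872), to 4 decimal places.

Cross-section at t=0.164: each vertex is (1-t)·p0[i] + t·p1[i].
  v1: (1-0.164)·(3.32,0.81) + 0.164·(5.59,1.52) = (3.6923,0.9264)
  v2: (1-0.164)·(1.2,3.27) + 0.164·(2.14,5.41) = (1.3542,3.6210)
  v3: (1-0.164)·(-0.32,2.69) + 0.164·(-0.3,4.69) = (-0.3167,3.0180)
  v4: (1-0.164)·(-2.58,1.05) + 0.164·(-4.55,2.17) = (-2.9031,1.2337)
  v5: (1-0.164)·(-2.26,-1.47) + 0.164·(-4.14,-2.62) = (-2.5683,-1.6586)
  v6: (1-0.164)·(-1.29,-1.88) + 0.164·(-2.46,-3.71) = (-1.4819,-2.1801)
  v7: (1-0.164)·(1.2,-1.73) + 0.164·(2.7,-3.33) = (1.4460,-1.9924)
  v8: (1-0.164)·(3.28,-1.01) + 0.164·(5.15,-1.3) = (3.5867,-1.0576)
Perimeter = Σ |v_{i+1} − v_i|:
  edge 1→2: √(-2.3381² + 2.6945²) = 3.5675 (running 3.5675)
  edge 2→3: √(-1.6709² + -0.6030²) = 1.7763 (running 5.3439)
  edge 3→4: √(-2.5864² + -1.7843²) = 3.1421 (running 8.4860)
  edge 4→5: √(0.3348² + -2.8923²) = 2.9116 (running 11.3976)
  edge 5→6: √(1.0864² + -0.5215²) = 1.2051 (running 12.6027)
  edge 6→7: √(2.9279² + 0.1877²) = 2.9339 (running 15.5366)
  edge 7→8: √(2.1407² + 0.9348²) = 2.3359 (running 17.8725)
  edge 8→1: √(0.1056² + 1.9840²) = 1.9868 (running 19.8593)
Perimeter = 19.8593

Perimeter at t=0.164: 19.8593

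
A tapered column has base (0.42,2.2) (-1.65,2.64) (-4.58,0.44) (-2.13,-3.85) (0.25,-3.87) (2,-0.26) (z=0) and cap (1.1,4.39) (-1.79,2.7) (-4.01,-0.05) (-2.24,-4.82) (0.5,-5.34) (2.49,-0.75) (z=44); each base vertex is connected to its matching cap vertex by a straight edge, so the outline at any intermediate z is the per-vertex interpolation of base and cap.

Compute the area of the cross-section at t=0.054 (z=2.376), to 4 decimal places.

Area at t=0.054: 28.6228

Cross-section at t=0.054: each vertex is (1-t)·p0[i] + t·p1[i].
  v1: (1-0.054)·(0.42,2.2) + 0.054·(1.1,4.39) = (0.4567,2.3183)
  v2: (1-0.054)·(-1.65,2.64) + 0.054·(-1.79,2.7) = (-1.6576,2.6432)
  v3: (1-0.054)·(-4.58,0.44) + 0.054·(-4.01,-0.05) = (-4.5492,0.4135)
  v4: (1-0.054)·(-2.13,-3.85) + 0.054·(-2.24,-4.82) = (-2.1359,-3.9024)
  v5: (1-0.054)·(0.25,-3.87) + 0.054·(0.5,-5.34) = (0.2635,-3.9494)
  v6: (1-0.054)·(2,-0.26) + 0.054·(2.49,-0.75) = (2.0265,-0.2865)
Shoelace sum Σ(x_i·y_{i+1} − x_{i+1}·y_i):
  i=1: 0.4567·2.6432 − -1.6576·2.3183 = +5.0499 (running +5.0499)
  i=2: -1.6576·0.4135 − -4.5492·2.6432 = +11.3392 (running +16.3891)
  i=3: -4.5492·-3.9024 − -2.1359·0.4135 = +18.6361 (running +35.0252)
  i=4: -2.1359·-3.9494 − 0.2635·-3.9024 = +9.4639 (running +44.4891)
  i=5: 0.2635·-0.2865 − 2.0265·-3.9494 = +7.9278 (running +52.4169)
  i=6: 2.0265·2.3183 − 0.4567·-0.2865 = +4.8287 (running +57.2456)
Area = |Σ|/2 = |57.2456|/2 = 28.6228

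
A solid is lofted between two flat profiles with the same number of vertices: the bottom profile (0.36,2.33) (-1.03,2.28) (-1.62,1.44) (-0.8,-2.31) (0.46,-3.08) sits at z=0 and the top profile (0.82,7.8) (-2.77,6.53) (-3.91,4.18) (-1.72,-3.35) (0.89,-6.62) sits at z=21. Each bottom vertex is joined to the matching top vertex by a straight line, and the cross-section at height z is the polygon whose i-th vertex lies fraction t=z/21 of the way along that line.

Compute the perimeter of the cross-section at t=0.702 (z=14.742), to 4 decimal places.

Cross-section at t=0.702: each vertex is (1-t)·p0[i] + t·p1[i].
  v1: (1-0.702)·(0.36,2.33) + 0.702·(0.82,7.8) = (0.6829,6.1699)
  v2: (1-0.702)·(-1.03,2.28) + 0.702·(-2.77,6.53) = (-2.2515,5.2635)
  v3: (1-0.702)·(-1.62,1.44) + 0.702·(-3.91,4.18) = (-3.2276,3.3635)
  v4: (1-0.702)·(-0.8,-2.31) + 0.702·(-1.72,-3.35) = (-1.4458,-3.0401)
  v5: (1-0.702)·(0.46,-3.08) + 0.702·(0.89,-6.62) = (0.7619,-5.5651)
Perimeter = Σ |v_{i+1} − v_i|:
  edge 1→2: √(-2.9344² + -0.9064²) = 3.0712 (running 3.0712)
  edge 2→3: √(-0.9761² + -1.9000²) = 2.1361 (running 5.2073)
  edge 3→4: √(1.7817² + -6.4036²) = 6.6468 (running 11.8541)
  edge 4→5: √(2.2077² + -2.5250²) = 3.3540 (running 15.2081)
  edge 5→1: √(-0.0789² + 11.7350²) = 11.7353 (running 26.9434)
Perimeter = 26.9434

Perimeter at t=0.702: 26.9434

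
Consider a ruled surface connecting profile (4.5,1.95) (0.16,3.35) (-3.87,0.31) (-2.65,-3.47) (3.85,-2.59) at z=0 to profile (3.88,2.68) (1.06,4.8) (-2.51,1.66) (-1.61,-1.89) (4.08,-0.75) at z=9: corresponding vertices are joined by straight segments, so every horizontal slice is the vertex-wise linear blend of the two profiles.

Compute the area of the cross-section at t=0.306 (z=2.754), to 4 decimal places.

Cross-section at t=0.306: each vertex is (1-t)·p0[i] + t·p1[i].
  v1: (1-0.306)·(4.5,1.95) + 0.306·(3.88,2.68) = (4.3103,2.1734)
  v2: (1-0.306)·(0.16,3.35) + 0.306·(1.06,4.8) = (0.4354,3.7937)
  v3: (1-0.306)·(-3.87,0.31) + 0.306·(-2.51,1.66) = (-3.4538,0.7231)
  v4: (1-0.306)·(-2.65,-3.47) + 0.306·(-1.61,-1.89) = (-2.3318,-2.9865)
  v5: (1-0.306)·(3.85,-2.59) + 0.306·(4.08,-0.75) = (3.9204,-2.0270)
Shoelace sum Σ(x_i·y_{i+1} − x_{i+1}·y_i):
  i=1: 4.3103·3.7937 − 0.4354·2.1734 = +15.4056 (running +15.4056)
  i=2: 0.4354·0.7231 − -3.4538·3.7937 = +13.4177 (running +28.8233)
  i=3: -3.4538·-2.9865 − -2.3318·0.7231 = +12.0011 (running +40.8243)
  i=4: -2.3318·-2.0270 − 3.9204·-2.9865 = +16.4347 (running +57.2590)
  i=5: 3.9204·2.1734 − 4.3103·-2.0270 = +17.2572 (running +74.5163)
Area = |Σ|/2 = |74.5163|/2 = 37.2581

Area at t=0.306: 37.2581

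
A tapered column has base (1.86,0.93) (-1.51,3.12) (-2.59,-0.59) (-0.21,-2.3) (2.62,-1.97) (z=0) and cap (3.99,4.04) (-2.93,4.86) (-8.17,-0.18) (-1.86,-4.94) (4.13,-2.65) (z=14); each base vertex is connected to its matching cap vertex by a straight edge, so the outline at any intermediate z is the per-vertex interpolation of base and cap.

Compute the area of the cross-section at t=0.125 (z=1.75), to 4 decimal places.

Area at t=0.125: 22.9703

Cross-section at t=0.125: each vertex is (1-t)·p0[i] + t·p1[i].
  v1: (1-0.125)·(1.86,0.93) + 0.125·(3.99,4.04) = (2.1263,1.3188)
  v2: (1-0.125)·(-1.51,3.12) + 0.125·(-2.93,4.86) = (-1.6875,3.3375)
  v3: (1-0.125)·(-2.59,-0.59) + 0.125·(-8.17,-0.18) = (-3.2875,-0.5387)
  v4: (1-0.125)·(-0.21,-2.3) + 0.125·(-1.86,-4.94) = (-0.4163,-2.6300)
  v5: (1-0.125)·(2.62,-1.97) + 0.125·(4.13,-2.65) = (2.8087,-2.0550)
Shoelace sum Σ(x_i·y_{i+1} − x_{i+1}·y_i):
  i=1: 2.1263·3.3375 − -1.6875·1.3188 = +9.3218 (running +9.3218)
  i=2: -1.6875·-0.5387 − -3.2875·3.3375 = +11.8812 (running +21.2029)
  i=3: -3.2875·-2.6300 − -0.4163·-0.5387 = +8.4219 (running +29.6248)
  i=4: -0.4163·-2.0550 − 2.8087·-2.6300 = +8.2424 (running +37.8672)
  i=5: 2.8087·1.3188 − 2.1263·-2.0550 = +8.0735 (running +45.9407)
Area = |Σ|/2 = |45.9407|/2 = 22.9703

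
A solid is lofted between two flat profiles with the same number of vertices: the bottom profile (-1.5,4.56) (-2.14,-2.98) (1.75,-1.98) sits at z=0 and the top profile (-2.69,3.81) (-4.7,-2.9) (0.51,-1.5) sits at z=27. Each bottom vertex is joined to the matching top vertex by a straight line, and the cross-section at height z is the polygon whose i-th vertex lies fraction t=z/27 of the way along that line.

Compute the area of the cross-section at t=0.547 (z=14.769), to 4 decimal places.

Area at t=0.547: 15.4937

Cross-section at t=0.547: each vertex is (1-t)·p0[i] + t·p1[i].
  v1: (1-0.547)·(-1.5,4.56) + 0.547·(-2.69,3.81) = (-2.1509,4.1497)
  v2: (1-0.547)·(-2.14,-2.98) + 0.547·(-4.7,-2.9) = (-3.5403,-2.9362)
  v3: (1-0.547)·(1.75,-1.98) + 0.547·(0.51,-1.5) = (1.0717,-1.7174)
Shoelace sum Σ(x_i·y_{i+1} − x_{i+1}·y_i):
  i=1: -2.1509·-2.9362 − -3.5403·4.1497 = +21.0071 (running +21.0071)
  i=2: -3.5403·-1.7174 − 1.0717·-2.9362 = +9.2271 (running +30.2342)
  i=3: 1.0717·4.1497 − -2.1509·-1.7174 = +0.7533 (running +30.9875)
Area = |Σ|/2 = |30.9875|/2 = 15.4937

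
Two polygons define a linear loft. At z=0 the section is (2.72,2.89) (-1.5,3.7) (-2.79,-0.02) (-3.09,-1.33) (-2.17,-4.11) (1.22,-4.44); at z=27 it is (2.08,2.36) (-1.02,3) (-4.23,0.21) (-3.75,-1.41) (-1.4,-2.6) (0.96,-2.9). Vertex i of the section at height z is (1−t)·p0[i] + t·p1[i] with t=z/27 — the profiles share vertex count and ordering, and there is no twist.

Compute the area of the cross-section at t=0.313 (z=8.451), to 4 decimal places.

Cross-section at t=0.313: each vertex is (1-t)·p0[i] + t·p1[i].
  v1: (1-0.313)·(2.72,2.89) + 0.313·(2.08,2.36) = (2.5197,2.7241)
  v2: (1-0.313)·(-1.5,3.7) + 0.313·(-1.02,3) = (-1.3498,3.4809)
  v3: (1-0.313)·(-2.79,-0.02) + 0.313·(-4.23,0.21) = (-3.2407,0.0520)
  v4: (1-0.313)·(-3.09,-1.33) + 0.313·(-3.75,-1.41) = (-3.2966,-1.3550)
  v5: (1-0.313)·(-2.17,-4.11) + 0.313·(-1.4,-2.6) = (-1.9290,-3.6374)
  v6: (1-0.313)·(1.22,-4.44) + 0.313·(0.96,-2.9) = (1.1386,-3.9580)
Shoelace sum Σ(x_i·y_{i+1} − x_{i+1}·y_i):
  i=1: 2.5197·3.4809 − -1.3498·2.7241 = +12.4476 (running +12.4476)
  i=2: -1.3498·0.0520 − -3.2407·3.4809 = +11.2104 (running +23.6581)
  i=3: -3.2407·-1.3550 − -3.2966·0.0520 = +4.5627 (running +28.2208)
  i=4: -3.2966·-3.6374 − -1.9290·-1.3550 = +9.3770 (running +37.5978)
  i=5: -1.9290·-3.9580 − 1.1386·-3.6374 = +11.7765 (running +49.3743)
  i=6: 1.1386·2.7241 − 2.5197·-3.9580 = +13.0746 (running +62.4489)
Area = |Σ|/2 = |62.4489|/2 = 31.2244

Area at t=0.313: 31.2244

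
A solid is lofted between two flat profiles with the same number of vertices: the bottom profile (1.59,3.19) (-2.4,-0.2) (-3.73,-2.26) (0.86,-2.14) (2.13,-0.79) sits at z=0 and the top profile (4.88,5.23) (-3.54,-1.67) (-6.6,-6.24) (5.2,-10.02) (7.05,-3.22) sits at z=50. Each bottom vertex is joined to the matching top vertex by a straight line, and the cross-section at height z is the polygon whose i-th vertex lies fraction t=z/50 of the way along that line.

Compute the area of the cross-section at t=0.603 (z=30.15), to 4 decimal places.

Cross-section at t=0.603: each vertex is (1-t)·p0[i] + t·p1[i].
  v1: (1-0.603)·(1.59,3.19) + 0.603·(4.88,5.23) = (3.5739,4.4201)
  v2: (1-0.603)·(-2.4,-0.2) + 0.603·(-3.54,-1.67) = (-3.0874,-1.0864)
  v3: (1-0.603)·(-3.73,-2.26) + 0.603·(-6.6,-6.24) = (-5.4606,-4.6599)
  v4: (1-0.603)·(0.86,-2.14) + 0.603·(5.2,-10.02) = (3.4770,-6.8916)
  v5: (1-0.603)·(2.13,-0.79) + 0.603·(7.05,-3.22) = (5.0968,-2.2553)
Shoelace sum Σ(x_i·y_{i+1} − x_{i+1}·y_i):
  i=1: 3.5739·-1.0864 − -3.0874·4.4201 = +9.7641 (running +9.7641)
  i=2: -3.0874·-4.6599 − -5.4606·-1.0864 = +8.4547 (running +18.2188)
  i=3: -5.4606·-6.8916 − 3.4770·-4.6599 = +53.8353 (running +72.0541)
  i=4: 3.4770·-2.2553 − 5.0968·-6.8916 = +27.2833 (running +99.3374)
  i=5: 5.0968·4.4201 − 3.5739·-2.2553 = +30.5884 (running +129.9258)
Area = |Σ|/2 = |129.9258|/2 = 64.9629

Area at t=0.603: 64.9629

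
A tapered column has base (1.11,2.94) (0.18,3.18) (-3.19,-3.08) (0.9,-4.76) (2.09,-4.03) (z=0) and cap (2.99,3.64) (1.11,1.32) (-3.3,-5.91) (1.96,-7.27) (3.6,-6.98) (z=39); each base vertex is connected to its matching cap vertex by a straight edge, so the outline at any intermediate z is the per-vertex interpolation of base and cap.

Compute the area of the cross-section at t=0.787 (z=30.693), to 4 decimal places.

Cross-section at t=0.787: each vertex is (1-t)·p0[i] + t·p1[i].
  v1: (1-0.787)·(1.11,2.94) + 0.787·(2.99,3.64) = (2.5896,3.4909)
  v2: (1-0.787)·(0.18,3.18) + 0.787·(1.11,1.32) = (0.9119,1.7162)
  v3: (1-0.787)·(-3.19,-3.08) + 0.787·(-3.3,-5.91) = (-3.2766,-5.3072)
  v4: (1-0.787)·(0.9,-4.76) + 0.787·(1.96,-7.27) = (1.7342,-6.7354)
  v5: (1-0.787)·(2.09,-4.03) + 0.787·(3.6,-6.98) = (3.2784,-6.3517)
Shoelace sum Σ(x_i·y_{i+1} − x_{i+1}·y_i):
  i=1: 2.5896·1.7162 − 0.9119·3.4909 = +1.2608 (running +1.2608)
  i=2: 0.9119·-5.3072 − -3.2766·1.7162 = +0.7835 (running +2.0443)
  i=3: -3.2766·-6.7354 − 1.7342·-5.3072 = +31.2728 (running +33.3170)
  i=4: 1.7342·-6.3517 − 3.2784·-6.7354 = +11.0659 (running +44.3829)
  i=5: 3.2784·3.4909 − 2.5896·-6.3517 = +27.8924 (running +72.2753)
Area = |Σ|/2 = |72.2753|/2 = 36.1377

Area at t=0.787: 36.1377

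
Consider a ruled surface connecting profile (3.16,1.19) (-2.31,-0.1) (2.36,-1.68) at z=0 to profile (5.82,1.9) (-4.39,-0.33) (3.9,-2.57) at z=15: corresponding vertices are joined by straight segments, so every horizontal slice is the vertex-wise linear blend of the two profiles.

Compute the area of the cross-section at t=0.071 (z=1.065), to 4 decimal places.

Cross-section at t=0.071: each vertex is (1-t)·p0[i] + t·p1[i].
  v1: (1-0.071)·(3.16,1.19) + 0.071·(5.82,1.9) = (3.3489,1.2404)
  v2: (1-0.071)·(-2.31,-0.1) + 0.071·(-4.39,-0.33) = (-2.4577,-0.1163)
  v3: (1-0.071)·(2.36,-1.68) + 0.071·(3.9,-2.57) = (2.4693,-1.7432)
Shoelace sum Σ(x_i·y_{i+1} − x_{i+1}·y_i):
  i=1: 3.3489·-0.1163 − -2.4577·1.2404 = +2.6590 (running +2.6590)
  i=2: -2.4577·-1.7432 − 2.4693·-0.1163 = +4.5715 (running +7.2304)
  i=3: 2.4693·1.2404 − 3.3489·-1.7432 = +8.9007 (running +16.1311)
Area = |Σ|/2 = |16.1311|/2 = 8.0656

Area at t=0.071: 8.0656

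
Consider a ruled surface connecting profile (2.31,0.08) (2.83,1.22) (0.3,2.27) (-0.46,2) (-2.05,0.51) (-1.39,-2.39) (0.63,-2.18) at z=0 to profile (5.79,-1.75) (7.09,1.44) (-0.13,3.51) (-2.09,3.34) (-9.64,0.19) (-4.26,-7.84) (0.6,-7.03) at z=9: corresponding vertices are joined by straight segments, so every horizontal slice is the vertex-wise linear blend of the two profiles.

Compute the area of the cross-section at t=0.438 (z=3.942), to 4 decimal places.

Area at t=0.438: 47.8056

Cross-section at t=0.438: each vertex is (1-t)·p0[i] + t·p1[i].
  v1: (1-0.438)·(2.31,0.08) + 0.438·(5.79,-1.75) = (3.8342,-0.7215)
  v2: (1-0.438)·(2.83,1.22) + 0.438·(7.09,1.44) = (4.6959,1.3164)
  v3: (1-0.438)·(0.3,2.27) + 0.438·(-0.13,3.51) = (0.1117,2.8131)
  v4: (1-0.438)·(-0.46,2) + 0.438·(-2.09,3.34) = (-1.1739,2.5869)
  v5: (1-0.438)·(-2.05,0.51) + 0.438·(-9.64,0.19) = (-5.3744,0.3698)
  v6: (1-0.438)·(-1.39,-2.39) + 0.438·(-4.26,-7.84) = (-2.6471,-4.7771)
  v7: (1-0.438)·(0.63,-2.18) + 0.438·(0.6,-7.03) = (0.6169,-4.3043)
Shoelace sum Σ(x_i·y_{i+1} − x_{i+1}·y_i):
  i=1: 3.8342·1.3164 − 4.6959·-0.7215 = +8.4355 (running +8.4355)
  i=2: 4.6959·2.8131 − 0.1117·1.3164 = +13.0631 (running +21.4986)
  i=3: 0.1117·2.5869 − -1.1739·2.8131 = +3.5913 (running +25.0899)
  i=4: -1.1739·0.3698 − -5.3744·2.5869 = +13.4690 (running +38.5589)
  i=5: -5.3744·-4.7771 − -2.6471·0.3698 = +26.6531 (running +65.2120)
  i=6: -2.6471·-4.3043 − 0.6169·-4.7771 = +14.3405 (running +79.5526)
  i=7: 0.6169·-0.7215 − 3.8342·-4.3043 = +16.0586 (running +95.6112)
Area = |Σ|/2 = |95.6112|/2 = 47.8056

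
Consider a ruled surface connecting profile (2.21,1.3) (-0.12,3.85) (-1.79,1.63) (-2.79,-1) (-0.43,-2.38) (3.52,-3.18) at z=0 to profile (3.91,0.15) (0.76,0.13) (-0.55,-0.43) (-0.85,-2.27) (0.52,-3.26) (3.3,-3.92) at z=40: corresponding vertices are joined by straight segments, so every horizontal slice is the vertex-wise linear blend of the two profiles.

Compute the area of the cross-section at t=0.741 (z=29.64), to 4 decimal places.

Cross-section at t=0.741: each vertex is (1-t)·p0[i] + t·p1[i].
  v1: (1-0.741)·(2.21,1.3) + 0.741·(3.91,0.15) = (3.4697,0.4478)
  v2: (1-0.741)·(-0.12,3.85) + 0.741·(0.76,0.13) = (0.5321,1.0935)
  v3: (1-0.741)·(-1.79,1.63) + 0.741·(-0.55,-0.43) = (-0.8712,0.1035)
  v4: (1-0.741)·(-2.79,-1) + 0.741·(-0.85,-2.27) = (-1.3525,-1.9411)
  v5: (1-0.741)·(-0.43,-2.38) + 0.741·(0.52,-3.26) = (0.2740,-3.0321)
  v6: (1-0.741)·(3.52,-3.18) + 0.741·(3.3,-3.92) = (3.3570,-3.7283)
Shoelace sum Σ(x_i·y_{i+1} − x_{i+1}·y_i):
  i=1: 3.4697·1.0935 − 0.5321·0.4478 = +3.5558 (running +3.5558)
  i=2: 0.5321·0.1035 − -0.8712·1.0935 = +1.0077 (running +4.5634)
  i=3: -0.8712·-1.9411 − -1.3525·0.1035 = +1.8310 (running +6.3945)
  i=4: -1.3525·-3.0321 − 0.2740·-1.9411 = +4.6325 (running +11.0270)
  i=5: 0.2740·-3.7283 − 3.3570·-3.0321 = +9.1573 (running +20.1842)
  i=6: 3.3570·0.4478 − 3.4697·-3.7283 = +14.4396 (running +34.6239)
Area = |Σ|/2 = |34.6239|/2 = 17.3119

Area at t=0.741: 17.3119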